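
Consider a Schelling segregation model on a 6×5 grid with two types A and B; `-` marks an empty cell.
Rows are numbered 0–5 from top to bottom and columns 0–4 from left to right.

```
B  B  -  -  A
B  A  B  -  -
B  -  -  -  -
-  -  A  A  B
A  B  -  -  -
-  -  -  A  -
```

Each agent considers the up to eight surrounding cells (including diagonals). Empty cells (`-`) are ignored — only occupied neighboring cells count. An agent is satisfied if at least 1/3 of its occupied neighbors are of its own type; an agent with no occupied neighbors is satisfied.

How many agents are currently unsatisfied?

4

Row 0: (0,0)B 2/3 satisfied · (0,1)B 3/4 satisfied · (0,4)A 0/0 satisfied
Row 1: (1,0)B 3/4 satisfied · (1,1)A 0/5 not · (1,2)B 1/2 satisfied
Row 2: (2,0)B 1/2 satisfied
Row 3: (3,2)A 1/2 satisfied · (3,3)A 1/2 satisfied · (3,4)B 0/1 not
Row 4: (4,0)A 0/1 not · (4,1)B 0/2 not
Row 5: (5,3)A 0/0 satisfied
Unsatisfied: (1,1), (3,4), (4,0), (4,1) — 4 in total.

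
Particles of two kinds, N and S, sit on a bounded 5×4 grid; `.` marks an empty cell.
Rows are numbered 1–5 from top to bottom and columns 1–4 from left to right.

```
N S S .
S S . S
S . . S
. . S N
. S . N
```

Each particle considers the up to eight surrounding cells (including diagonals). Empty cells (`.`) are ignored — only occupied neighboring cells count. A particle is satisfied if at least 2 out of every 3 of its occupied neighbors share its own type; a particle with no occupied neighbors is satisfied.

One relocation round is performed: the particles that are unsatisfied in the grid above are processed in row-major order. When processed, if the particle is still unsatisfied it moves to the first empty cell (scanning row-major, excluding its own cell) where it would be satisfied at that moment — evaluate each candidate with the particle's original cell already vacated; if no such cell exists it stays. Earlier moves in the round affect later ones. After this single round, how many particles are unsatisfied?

Initially unsatisfied (in order): (1,1), (4,3), (4,4), (5,4).
  (1,1): no empty cell satisfies it; stays.
  (4,3) → (1,4).
  (4,4): no empty cell satisfies it; stays.
  (5,4): now satisfied by earlier moves; stays.
Resulting grid:
N S S S
S S . S
S . . S
. . . N
. S . N
Unsatisfied now: (1,1), (3,4), (4,4).

3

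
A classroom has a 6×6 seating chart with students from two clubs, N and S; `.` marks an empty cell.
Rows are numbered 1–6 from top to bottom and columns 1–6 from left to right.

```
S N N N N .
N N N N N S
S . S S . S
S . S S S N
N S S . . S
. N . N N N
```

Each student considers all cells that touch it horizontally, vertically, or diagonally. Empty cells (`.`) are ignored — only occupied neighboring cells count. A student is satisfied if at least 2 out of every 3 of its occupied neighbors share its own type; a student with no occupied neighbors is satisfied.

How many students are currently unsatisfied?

Row 1: (1,1)S 0/3 not · (1,2)N 4/5 satisfied · (1,3)N 5/5 satisfied · (1,4)N 5/5 satisfied · (1,5)N 3/4 satisfied
Row 2: (2,1)N 2/4 not · (2,2)N 4/7 not · (2,3)N 5/7 satisfied · (2,4)N 5/7 satisfied · (2,5)N 3/6 not · (2,6)S 1/3 not
Row 3: (3,1)S 1/3 not · (3,3)S 3/6 not · (3,4)S 4/7 not · (3,6)S 2/4 not
Row 4: (4,1)S 2/3 satisfied · (4,3)S 5/5 satisfied · (4,4)S 5/5 satisfied · (4,5)S 4/5 satisfied · (4,6)N 0/3 not
Row 5: (5,1)N 1/3 not · (5,2)S 3/5 not · (5,3)S 3/5 not · (5,6)S 1/4 not
Row 6: (6,2)N 1/3 not · (6,4)N 1/2 not · (6,5)N 2/3 satisfied · (6,6)N 1/2 not
Unsatisfied: (1,1), (2,1), (2,2), (2,5), (2,6), (3,1), (3,3), (3,4), (3,6), (4,6), (5,1), (5,2), (5,3), (5,6), (6,2), (6,4), (6,6) — 17 in total.

17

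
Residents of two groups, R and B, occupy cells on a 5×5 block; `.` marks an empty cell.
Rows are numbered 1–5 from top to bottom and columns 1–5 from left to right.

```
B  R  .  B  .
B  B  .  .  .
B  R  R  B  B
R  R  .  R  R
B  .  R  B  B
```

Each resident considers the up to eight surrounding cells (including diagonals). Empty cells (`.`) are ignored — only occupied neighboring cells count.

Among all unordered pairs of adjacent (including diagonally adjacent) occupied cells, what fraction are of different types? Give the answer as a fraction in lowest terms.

21/37

Scan each occupied cell's neighbors to the right and below (and the two forward diagonals) so each pair is counted once.
From row 1: 3 unlike of 5 pairs (running 3/5).
From row 2: 3 unlike of 6 pairs (running 6/11).
From row 3: 8 unlike of 14 pairs (running 14/25).
From row 4: 6 unlike of 10 pairs (running 20/35).
From row 5: 1 unlike of 2 pairs (running 21/37).
Total adjacent occupied pairs: 37; unlike-type pairs: 21.
21/37 is already in lowest terms.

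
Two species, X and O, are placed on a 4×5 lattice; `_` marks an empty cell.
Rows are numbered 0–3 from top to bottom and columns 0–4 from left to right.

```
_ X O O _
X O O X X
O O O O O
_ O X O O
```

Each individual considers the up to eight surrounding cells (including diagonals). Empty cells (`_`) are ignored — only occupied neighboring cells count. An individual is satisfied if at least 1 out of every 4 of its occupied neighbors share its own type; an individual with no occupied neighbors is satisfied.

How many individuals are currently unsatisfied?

2

(0,1)X 1/4 ✓
(0,2)O 3/5 ✓
(0,3)O 2/4 ✓
(1,0)X 1/4 ✓
(1,1)O 5/7 ✓
(1,2)O 6/8 ✓
(1,3)X 1/7 ✗
(1,4)X 1/4 ✓
(2,0)O 3/4 ✓
(2,1)O 5/7 ✓
(2,2)O 6/8 ✓
(2,3)O 5/8 ✓
(2,4)O 3/5 ✓
(3,1)O 3/4 ✓
(3,2)X 0/5 ✗
(3,3)O 4/5 ✓
(3,4)O 3/3 ✓
Unsatisfied: (1,3), (3,2) — 2 in total.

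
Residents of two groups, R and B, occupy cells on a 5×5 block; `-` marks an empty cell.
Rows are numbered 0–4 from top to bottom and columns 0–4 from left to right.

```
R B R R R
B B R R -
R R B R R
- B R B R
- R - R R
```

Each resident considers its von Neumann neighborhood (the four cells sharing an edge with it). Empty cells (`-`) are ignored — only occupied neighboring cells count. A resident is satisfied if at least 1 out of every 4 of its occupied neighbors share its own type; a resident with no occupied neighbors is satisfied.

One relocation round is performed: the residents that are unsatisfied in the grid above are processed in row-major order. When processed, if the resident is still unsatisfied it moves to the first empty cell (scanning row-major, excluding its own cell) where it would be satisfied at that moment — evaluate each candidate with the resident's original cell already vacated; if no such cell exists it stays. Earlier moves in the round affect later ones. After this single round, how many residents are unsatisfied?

0

Initially unsatisfied (in order): (0,0), (2,2), (3,1), (3,2), (3,3), (4,1).
  (0,0) → (1,4).
  (2,2) → (0,0).
  (3,1): no empty cell satisfies it; stays.
  (3,2) → (2,2).
  (3,3) → (3,0).
  (4,1) → (3,2).
Resulting grid:
B B R R R
B B R R R
R R R R R
B B R - R
- - - R R
All satisfied now.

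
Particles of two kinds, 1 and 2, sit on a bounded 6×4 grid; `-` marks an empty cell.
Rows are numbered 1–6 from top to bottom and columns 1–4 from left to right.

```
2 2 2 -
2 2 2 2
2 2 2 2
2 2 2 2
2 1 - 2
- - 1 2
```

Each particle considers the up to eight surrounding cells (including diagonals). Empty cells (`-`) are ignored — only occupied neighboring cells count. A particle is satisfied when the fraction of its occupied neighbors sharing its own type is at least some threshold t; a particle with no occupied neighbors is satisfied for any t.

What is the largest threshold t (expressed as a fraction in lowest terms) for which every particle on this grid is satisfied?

(1,1)2 3/3
(1,2)2 5/5
(1,3)2 4/4
(2,1)2 5/5
(2,2)2 8/8
(2,3)2 7/7
(2,4)2 4/4
(3,1)2 5/5
(3,2)2 8/8
(3,3)2 8/8
(3,4)2 5/5
(4,1)2 4/5
(4,2)2 6/7
(4,3)2 6/7
(4,4)2 4/4
(5,1)2 2/3
(5,2)1 1/5
(5,4)2 3/4
(6,3)1 1/3
(6,4)2 1/2
The smallest same-type fraction is 1/5 at (5,2), which reduces to 1/5. Any threshold above that leaves this particle unsatisfied.

1/5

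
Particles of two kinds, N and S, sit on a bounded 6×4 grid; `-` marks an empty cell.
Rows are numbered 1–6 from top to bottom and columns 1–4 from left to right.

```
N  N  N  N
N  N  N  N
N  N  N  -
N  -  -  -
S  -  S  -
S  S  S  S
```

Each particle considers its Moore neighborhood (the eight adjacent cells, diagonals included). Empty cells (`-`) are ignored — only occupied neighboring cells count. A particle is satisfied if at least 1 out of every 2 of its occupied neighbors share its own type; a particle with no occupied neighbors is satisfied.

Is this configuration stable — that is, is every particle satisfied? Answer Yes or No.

Row 1: (1,1)N 3/3 ok · (1,2)N 5/5 ok · (1,3)N 5/5 ok · (1,4)N 3/3 ok
Row 2: (2,1)N 5/5 ok · (2,2)N 8/8 ok · (2,3)N 7/7 ok · (2,4)N 4/4 ok
Row 3: (3,1)N 4/4 ok · (3,2)N 6/6 ok · (3,3)N 4/4 ok
Row 4: (4,1)N 2/3 ok
Row 5: (5,1)S 2/3 ok · (5,3)S 3/3 ok
Row 6: (6,1)S 2/2 ok · (6,2)S 4/4 ok · (6,3)S 3/3 ok · (6,4)S 2/2 ok
All meet the threshold, so the configuration is stable.

Yes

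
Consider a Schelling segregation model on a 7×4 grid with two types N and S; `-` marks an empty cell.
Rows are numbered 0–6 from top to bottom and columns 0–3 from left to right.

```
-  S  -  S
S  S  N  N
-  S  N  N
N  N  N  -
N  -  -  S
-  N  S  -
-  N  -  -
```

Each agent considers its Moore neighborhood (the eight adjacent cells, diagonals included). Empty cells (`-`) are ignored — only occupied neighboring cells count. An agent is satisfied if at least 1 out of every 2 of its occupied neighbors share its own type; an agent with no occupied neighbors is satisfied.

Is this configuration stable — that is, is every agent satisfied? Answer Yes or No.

No

(0,1)S 2/3 ✓
(0,3)S 0/2 ✗
(1,0)S 3/3 ✓
(1,1)S 3/5 ✓
(1,2)N 3/7 ✗
(1,3)N 3/4 ✓
(2,1)S 2/7 ✗
(2,2)N 5/7 ✓
(2,3)N 4/4 ✓
(3,0)N 2/3 ✓
(3,1)N 4/5 ✓
(3,2)N 3/5 ✓
(4,0)N 3/3 ✓
(4,3)S 1/2 ✓
(5,1)N 2/3 ✓
(5,2)S 1/3 ✗
(6,1)N 1/2 ✓
For instance (0,3) has only 0/2 same-type neighbors, below 1/2.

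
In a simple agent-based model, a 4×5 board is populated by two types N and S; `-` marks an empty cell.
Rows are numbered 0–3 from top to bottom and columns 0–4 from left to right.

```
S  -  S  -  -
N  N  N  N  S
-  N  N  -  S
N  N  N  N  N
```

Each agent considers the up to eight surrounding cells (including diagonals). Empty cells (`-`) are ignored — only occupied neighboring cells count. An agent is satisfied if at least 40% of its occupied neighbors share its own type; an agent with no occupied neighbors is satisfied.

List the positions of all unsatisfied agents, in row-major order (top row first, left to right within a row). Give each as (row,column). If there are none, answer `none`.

(0,0), (0,2), (2,4)

Row 0: (0,0)S 0/2 not · (0,2)S 0/3 not
Row 1: (1,0)N 2/3 satisfied · (1,1)N 4/6 satisfied · (1,2)N 4/5 satisfied · (1,3)N 2/5 satisfied · (1,4)S 1/2 satisfied
Row 2: (2,1)N 7/7 satisfied · (2,2)N 7/7 satisfied · (2,4)S 1/4 not
Row 3: (3,0)N 2/2 satisfied · (3,1)N 4/4 satisfied · (3,2)N 4/4 satisfied · (3,3)N 3/4 satisfied · (3,4)N 1/2 satisfied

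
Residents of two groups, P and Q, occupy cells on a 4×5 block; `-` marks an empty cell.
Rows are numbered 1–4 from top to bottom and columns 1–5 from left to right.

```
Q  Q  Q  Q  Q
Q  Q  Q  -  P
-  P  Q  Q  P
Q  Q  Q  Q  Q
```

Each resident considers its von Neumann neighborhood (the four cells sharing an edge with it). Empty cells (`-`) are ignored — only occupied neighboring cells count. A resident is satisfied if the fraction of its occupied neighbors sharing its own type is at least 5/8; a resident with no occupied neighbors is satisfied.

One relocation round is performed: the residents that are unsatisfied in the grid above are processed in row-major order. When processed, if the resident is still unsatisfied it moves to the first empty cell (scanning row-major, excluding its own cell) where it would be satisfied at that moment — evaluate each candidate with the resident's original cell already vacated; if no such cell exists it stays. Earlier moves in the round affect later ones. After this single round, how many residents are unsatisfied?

3

Initially unsatisfied (in order): (1,5), (2,5), (3,2), (3,5), (4,5).
  (1,5) → (2,4).
  (2,5): no empty cell satisfies it; stays.
  (3,2): no empty cell satisfies it; stays.
  (3,5): no empty cell satisfies it; stays.
  (4,5) → (3,1).
Resulting grid:
Q Q Q Q -
Q Q Q Q P
Q P Q Q P
Q Q Q Q -
Unsatisfied now: (2,5), (3,2), (3,5).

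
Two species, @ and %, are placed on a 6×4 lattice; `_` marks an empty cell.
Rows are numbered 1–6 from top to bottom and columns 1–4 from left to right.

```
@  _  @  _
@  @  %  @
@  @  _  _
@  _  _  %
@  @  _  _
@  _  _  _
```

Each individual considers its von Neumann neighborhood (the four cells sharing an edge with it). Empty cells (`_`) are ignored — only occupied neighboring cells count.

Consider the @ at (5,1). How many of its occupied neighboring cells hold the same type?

3

Occupied neighbors of (5,1): (4,1)=@, (6,1)=@, (5,2)=@.
Same type (@): 3 of 3.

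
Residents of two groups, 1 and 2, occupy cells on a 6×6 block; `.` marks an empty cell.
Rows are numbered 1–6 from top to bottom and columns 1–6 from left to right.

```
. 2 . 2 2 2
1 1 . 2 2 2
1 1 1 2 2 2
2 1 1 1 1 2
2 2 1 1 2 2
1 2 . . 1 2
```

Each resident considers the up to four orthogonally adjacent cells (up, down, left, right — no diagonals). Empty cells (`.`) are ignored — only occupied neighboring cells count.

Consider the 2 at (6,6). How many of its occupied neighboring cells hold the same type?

Occupied neighbors of (6,6): (5,6)=2, (6,5)=1.
Same type (2): 1 of 2.

1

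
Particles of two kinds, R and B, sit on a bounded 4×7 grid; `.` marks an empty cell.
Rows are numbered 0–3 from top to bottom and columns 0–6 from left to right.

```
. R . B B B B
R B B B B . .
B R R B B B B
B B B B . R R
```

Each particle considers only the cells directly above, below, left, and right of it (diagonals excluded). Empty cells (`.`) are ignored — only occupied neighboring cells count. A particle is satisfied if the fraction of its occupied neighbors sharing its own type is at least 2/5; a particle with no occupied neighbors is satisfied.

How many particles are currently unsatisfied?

Row 0: (0,1)R 0/1 unhappy · (0,3)B 2/2 ok · (0,4)B 3/3 ok · (0,5)B 2/2 ok · (0,6)B 1/1 ok
Row 1: (1,0)R 0/2 unhappy · (1,1)B 1/4 unhappy · (1,2)B 2/3 ok · (1,3)B 4/4 ok · (1,4)B 3/3 ok
Row 2: (2,0)B 1/3 unhappy · (2,1)R 1/4 unhappy · (2,2)R 1/4 unhappy · (2,3)B 3/4 ok · (2,4)B 3/3 ok · (2,5)B 2/3 ok · (2,6)B 1/2 ok
Row 3: (3,0)B 2/2 ok · (3,1)B 2/3 ok · (3,2)B 2/3 ok · (3,3)B 2/2 ok · (3,5)R 1/2 ok · (3,6)R 1/2 ok
Unsatisfied: (0,1), (1,0), (1,1), (2,0), (2,1), (2,2) — 6 in total.

6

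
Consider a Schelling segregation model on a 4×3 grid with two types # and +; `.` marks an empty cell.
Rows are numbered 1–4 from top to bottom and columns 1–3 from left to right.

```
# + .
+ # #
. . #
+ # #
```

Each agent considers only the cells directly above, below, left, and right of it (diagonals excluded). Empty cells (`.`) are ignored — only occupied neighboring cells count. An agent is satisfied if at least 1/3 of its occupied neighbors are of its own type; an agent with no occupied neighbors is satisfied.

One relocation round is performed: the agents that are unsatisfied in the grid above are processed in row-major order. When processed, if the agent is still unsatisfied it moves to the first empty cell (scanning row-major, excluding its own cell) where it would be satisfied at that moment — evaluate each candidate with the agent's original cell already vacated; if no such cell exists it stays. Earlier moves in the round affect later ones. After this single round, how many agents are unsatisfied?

0

Initially unsatisfied (in order): (1,1), (1,2), (2,1), (4,1).
  (1,1) → (1,3).
  (1,2) → (1,1).
  (2,1): now satisfied by earlier moves; stays.
  (4,1) → (1,2).
Resulting grid:
+ + #
+ # #
. . #
. # #
All satisfied now.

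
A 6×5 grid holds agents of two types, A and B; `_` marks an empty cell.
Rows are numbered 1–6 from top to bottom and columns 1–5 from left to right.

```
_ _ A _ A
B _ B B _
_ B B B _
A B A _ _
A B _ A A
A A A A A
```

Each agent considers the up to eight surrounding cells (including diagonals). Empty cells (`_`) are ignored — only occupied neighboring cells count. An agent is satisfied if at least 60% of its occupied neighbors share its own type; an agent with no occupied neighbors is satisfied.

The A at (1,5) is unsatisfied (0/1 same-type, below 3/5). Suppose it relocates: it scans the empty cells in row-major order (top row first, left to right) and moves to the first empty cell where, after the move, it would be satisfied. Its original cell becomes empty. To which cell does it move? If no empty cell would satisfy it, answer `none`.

Vacating (1,5). Empty cells in order:
  (1,1): 0/1 same-type → still unsatisfied.
  (1,2): 1/3 same-type → still unsatisfied.
  (1,4): 1/3 same-type → still unsatisfied.
  (2,2): 1/5 same-type → still unsatisfied.
  (2,5): 0/2 same-type → still unsatisfied.
  (3,1): 1/4 same-type → still unsatisfied.
  (3,5): 0/2 same-type → still unsatisfied.
  (4,4): 3/5 same-type → satisfied — stop here.

(4,4)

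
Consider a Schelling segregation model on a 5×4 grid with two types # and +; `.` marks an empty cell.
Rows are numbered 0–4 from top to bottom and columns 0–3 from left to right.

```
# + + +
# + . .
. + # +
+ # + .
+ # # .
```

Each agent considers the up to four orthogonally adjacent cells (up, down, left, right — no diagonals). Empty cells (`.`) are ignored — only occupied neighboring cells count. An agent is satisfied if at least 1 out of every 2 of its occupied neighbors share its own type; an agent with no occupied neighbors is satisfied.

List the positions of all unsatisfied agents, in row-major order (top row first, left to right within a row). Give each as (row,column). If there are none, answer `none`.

Row 0: (0,0)# 1/2 satisfied · (0,1)+ 2/3 satisfied · (0,2)+ 2/2 satisfied · (0,3)+ 1/1 satisfied
Row 1: (1,0)# 1/2 satisfied · (1,1)+ 2/3 satisfied
Row 2: (2,1)+ 1/3 not · (2,2)# 0/3 not · (2,3)+ 0/1 not
Row 3: (3,0)+ 1/2 satisfied · (3,1)# 1/4 not · (3,2)+ 0/3 not
Row 4: (4,0)+ 1/2 satisfied · (4,1)# 2/3 satisfied · (4,2)# 1/2 satisfied

(2,1), (2,2), (2,3), (3,1), (3,2)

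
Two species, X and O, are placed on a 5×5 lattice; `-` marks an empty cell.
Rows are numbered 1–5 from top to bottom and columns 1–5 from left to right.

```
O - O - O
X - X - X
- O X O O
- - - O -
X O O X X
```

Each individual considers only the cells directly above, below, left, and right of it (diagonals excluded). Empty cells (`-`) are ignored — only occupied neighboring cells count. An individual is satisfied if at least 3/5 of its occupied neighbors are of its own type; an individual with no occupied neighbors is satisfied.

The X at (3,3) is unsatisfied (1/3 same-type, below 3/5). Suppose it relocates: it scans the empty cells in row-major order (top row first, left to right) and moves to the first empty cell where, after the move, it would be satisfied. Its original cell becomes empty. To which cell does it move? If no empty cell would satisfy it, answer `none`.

(2,2)

Vacating (3,3). Empty cells in order:
  (1,2): 0/2 same-type → still unsatisfied.
  (1,4): 0/2 same-type → still unsatisfied.
  (2,2): 2/3 same-type → satisfied — stop here.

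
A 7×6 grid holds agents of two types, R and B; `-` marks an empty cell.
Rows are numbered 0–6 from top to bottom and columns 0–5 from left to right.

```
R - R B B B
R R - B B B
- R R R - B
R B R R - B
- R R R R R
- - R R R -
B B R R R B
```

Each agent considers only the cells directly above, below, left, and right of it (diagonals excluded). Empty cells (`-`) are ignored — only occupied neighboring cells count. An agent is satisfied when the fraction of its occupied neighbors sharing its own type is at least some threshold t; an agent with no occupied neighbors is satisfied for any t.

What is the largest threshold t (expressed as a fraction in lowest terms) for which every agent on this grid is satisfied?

(0,0)R 1/1
(0,2)R 0/1
(0,3)B 2/3
(0,4)B 3/3
(0,5)B 2/2
(1,0)R 2/2
(1,1)R 2/2
(1,3)B 2/3
(1,4)B 3/3
(1,5)B 3/3
(2,1)R 2/3
(2,2)R 3/3
(2,3)R 2/3
(2,5)B 2/2
(3,0)R 0/1
(3,1)B 0/4
(3,2)R 3/4
(3,3)R 3/3
(3,5)B 1/2
(4,1)R 1/2
(4,2)R 4/4
(4,3)R 4/4
(4,4)R 3/3
(4,5)R 1/2
(5,2)R 3/3
(5,3)R 4/4
(5,4)R 3/3
(6,0)B 1/1
(6,1)B 1/2
(6,2)R 2/3
(6,3)R 3/3
(6,4)R 2/3
(6,5)B 0/1
The smallest same-type fraction is 0/1 at (0,2), which reduces to 0/1. Any threshold above that leaves this agent unsatisfied.

0/1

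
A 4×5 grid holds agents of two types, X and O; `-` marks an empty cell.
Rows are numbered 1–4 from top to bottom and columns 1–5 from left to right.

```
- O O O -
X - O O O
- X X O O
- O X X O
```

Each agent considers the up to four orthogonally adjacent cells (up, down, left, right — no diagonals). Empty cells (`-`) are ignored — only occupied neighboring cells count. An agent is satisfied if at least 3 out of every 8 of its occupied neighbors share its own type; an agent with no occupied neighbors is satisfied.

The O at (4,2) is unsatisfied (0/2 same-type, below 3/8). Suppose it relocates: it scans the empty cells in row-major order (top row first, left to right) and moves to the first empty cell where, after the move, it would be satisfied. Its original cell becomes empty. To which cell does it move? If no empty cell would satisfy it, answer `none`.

Vacating (4,2). Empty cells in order:
  (1,1): 1/2 same-type → satisfied — stop here.

(1,1)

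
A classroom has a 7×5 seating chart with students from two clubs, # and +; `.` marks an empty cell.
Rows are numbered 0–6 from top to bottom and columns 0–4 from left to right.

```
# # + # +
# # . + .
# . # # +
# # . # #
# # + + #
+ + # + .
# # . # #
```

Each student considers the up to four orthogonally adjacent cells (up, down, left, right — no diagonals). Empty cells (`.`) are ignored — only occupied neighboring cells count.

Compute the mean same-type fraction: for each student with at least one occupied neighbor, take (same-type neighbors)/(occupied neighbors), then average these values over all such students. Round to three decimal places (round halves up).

Row 0: (0,0)# 2/2 · (0,1)# 2/3 · (0,2)+ 0/2 · (0,3)# 0/3 · (0,4)+ 0/1
Row 1: (1,0)# 3/3 · (1,1)# 2/2 · (1,3)+ 0/2
Row 2: (2,0)# 2/2 · (2,2)# 1/1 · (2,3)# 2/4 · (2,4)+ 0/2
Row 3: (3,0)# 3/3 · (3,1)# 2/2 · (3,3)# 2/3 · (3,4)# 2/3
Row 4: (4,0)# 2/3 · (4,1)# 2/4 · (4,2)+ 1/3 · (4,3)+ 2/4 · (4,4)# 1/2
Row 5: (5,0)+ 1/3 · (5,1)+ 1/4 · (5,2)# 0/3 · (5,3)+ 1/3
Row 6: (6,0)# 1/2 · (6,1)# 1/2 · (6,3)# 1/2 · (6,4)# 1/1
Sum over 29 students: 2/2 + 2/3 + 0/2 + 0/3 + 0/1 + 3/3 + 2/2 + 0/2 + 2/2 + 1/1 + 2/4 + 0/2 + 3/3 + 2/2 + 2/3 + 2/3 + 2/3 + 2/4 + 1/3 + 2/4 + 1/2 + 1/3 + 1/4 + 0/3 + 1/3 + 1/2 + 1/2 + 1/2 + 1/1 = 185/12; mean = 185/12 ÷ 29 = 185/348 = 0.531609… → 0.532.

0.532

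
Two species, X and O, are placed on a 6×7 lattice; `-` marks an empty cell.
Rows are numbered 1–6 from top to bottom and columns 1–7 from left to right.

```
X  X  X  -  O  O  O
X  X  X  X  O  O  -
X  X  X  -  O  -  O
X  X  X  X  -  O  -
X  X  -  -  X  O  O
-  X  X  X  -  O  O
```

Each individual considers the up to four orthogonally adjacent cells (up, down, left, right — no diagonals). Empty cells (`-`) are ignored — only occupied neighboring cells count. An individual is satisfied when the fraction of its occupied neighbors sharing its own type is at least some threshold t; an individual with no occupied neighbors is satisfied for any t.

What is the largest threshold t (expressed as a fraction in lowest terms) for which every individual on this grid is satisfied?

0/1

Row 1: (1,1)X 2/2 · (1,2)X 3/3 · (1,3)X 2/2 · (1,5)O 2/2 · (1,6)O 3/3 · (1,7)O 1/1
Row 2: (2,1)X 3/3 · (2,2)X 4/4 · (2,3)X 4/4 · (2,4)X 1/2 · (2,5)O 3/4 · (2,6)O 2/2
Row 3: (3,1)X 3/3 · (3,2)X 4/4 · (3,3)X 3/3 · (3,5)O 1/1 · (3,7)O — no occupied neighbors
Row 4: (4,1)X 3/3 · (4,2)X 4/4 · (4,3)X 3/3 · (4,4)X 1/1 · (4,6)O 1/1
Row 5: (5,1)X 2/2 · (5,2)X 3/3 · (5,5)X 0/1 · (5,6)O 3/4 · (5,7)O 2/2
Row 6: (6,2)X 2/2 · (6,3)X 2/2 · (6,4)X 1/1 · (6,6)O 2/2 · (6,7)O 2/2
The smallest same-type fraction is 0/1 at (5,5), which reduces to 0/1. Any threshold above that leaves this individual unsatisfied.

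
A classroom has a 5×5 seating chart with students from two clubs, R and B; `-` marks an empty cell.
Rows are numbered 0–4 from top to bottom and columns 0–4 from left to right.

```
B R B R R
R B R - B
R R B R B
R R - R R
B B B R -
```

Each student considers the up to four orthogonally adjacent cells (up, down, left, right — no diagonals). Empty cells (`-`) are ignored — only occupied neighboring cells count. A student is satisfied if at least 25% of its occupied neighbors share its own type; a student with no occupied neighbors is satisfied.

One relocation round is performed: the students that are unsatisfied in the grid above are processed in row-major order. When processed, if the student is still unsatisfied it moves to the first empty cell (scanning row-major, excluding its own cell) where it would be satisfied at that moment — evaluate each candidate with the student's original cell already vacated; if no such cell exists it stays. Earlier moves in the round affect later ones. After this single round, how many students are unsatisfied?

Initially unsatisfied (in order): (0,0), (0,1), (0,2), (1,1), (1,2), (2,2).
  (0,0) → (1,3).
  (0,1) → (0,0).
  (0,2) → (0,1).
  (1,1): now satisfied by earlier moves; stays.
  (1,2) → (0,2).
  (2,2) → (1,2).
Resulting grid:
R B R R R
R B B B B
R R - R B
R R - R R
B B B R -
All satisfied now.

0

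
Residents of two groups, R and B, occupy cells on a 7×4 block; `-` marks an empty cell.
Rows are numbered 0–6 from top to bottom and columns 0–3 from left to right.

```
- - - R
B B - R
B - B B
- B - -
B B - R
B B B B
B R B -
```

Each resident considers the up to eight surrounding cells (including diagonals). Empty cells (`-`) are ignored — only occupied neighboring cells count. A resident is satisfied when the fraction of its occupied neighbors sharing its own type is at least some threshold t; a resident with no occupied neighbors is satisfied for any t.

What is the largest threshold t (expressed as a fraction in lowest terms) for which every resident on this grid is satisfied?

(0,3)R 1/1
(1,0)B 2/2
(1,1)B 3/3
(1,3)R 1/3
(2,0)B 3/3
(2,2)B 3/4
(2,3)B 1/2
(3,1)B 4/4
(4,0)B 4/4
(4,1)B 5/5
(4,3)R 0/2
(5,0)B 4/5
(5,1)B 6/7
(5,2)B 4/6
(5,3)B 2/3
(6,0)B 2/3
(6,1)R 0/5
(6,2)B 3/4
The smallest same-type fraction is 0/2 at (4,3), which reduces to 0/1. Any threshold above that leaves this resident unsatisfied.

0/1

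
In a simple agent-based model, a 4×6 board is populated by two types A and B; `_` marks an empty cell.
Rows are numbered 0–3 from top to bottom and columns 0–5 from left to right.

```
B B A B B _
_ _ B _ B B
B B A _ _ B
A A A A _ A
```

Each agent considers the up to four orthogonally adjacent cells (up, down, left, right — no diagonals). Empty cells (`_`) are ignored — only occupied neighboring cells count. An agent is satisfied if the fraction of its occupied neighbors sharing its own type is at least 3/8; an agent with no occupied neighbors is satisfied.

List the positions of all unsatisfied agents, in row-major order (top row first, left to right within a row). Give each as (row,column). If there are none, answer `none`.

(0,2), (1,2), (2,1), (2,2), (3,5)

(0,0)B 1/1 ok
(0,1)B 1/2 ok
(0,2)A 0/3 unhappy
(0,3)B 1/2 ok
(0,4)B 2/2 ok
(1,2)B 0/2 unhappy
(1,4)B 2/2 ok
(1,5)B 2/2 ok
(2,0)B 1/2 ok
(2,1)B 1/3 unhappy
(2,2)A 1/3 unhappy
(2,5)B 1/2 ok
(3,0)A 1/2 ok
(3,1)A 2/3 ok
(3,2)A 3/3 ok
(3,3)A 1/1 ok
(3,5)A 0/1 unhappy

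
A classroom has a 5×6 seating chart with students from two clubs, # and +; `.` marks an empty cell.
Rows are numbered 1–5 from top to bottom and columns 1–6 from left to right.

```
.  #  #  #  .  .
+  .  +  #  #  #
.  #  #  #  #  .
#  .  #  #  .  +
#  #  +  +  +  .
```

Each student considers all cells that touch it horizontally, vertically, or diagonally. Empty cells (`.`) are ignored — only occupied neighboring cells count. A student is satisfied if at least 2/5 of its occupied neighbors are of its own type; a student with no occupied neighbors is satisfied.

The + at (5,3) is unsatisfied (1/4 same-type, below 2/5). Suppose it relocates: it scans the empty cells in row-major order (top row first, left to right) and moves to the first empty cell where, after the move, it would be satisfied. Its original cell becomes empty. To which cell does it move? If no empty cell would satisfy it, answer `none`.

Vacating (5,3). Empty cells in order:
  (1,1): 1/2 same-type → satisfied — stop here.

(1,1)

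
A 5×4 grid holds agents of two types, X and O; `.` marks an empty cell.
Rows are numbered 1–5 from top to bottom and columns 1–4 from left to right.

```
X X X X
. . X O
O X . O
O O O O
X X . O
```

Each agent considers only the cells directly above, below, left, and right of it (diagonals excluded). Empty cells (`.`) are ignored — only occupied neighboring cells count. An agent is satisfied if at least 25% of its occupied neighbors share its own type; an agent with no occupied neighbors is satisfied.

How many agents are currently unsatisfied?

1

(1,1)X 1/1 ✓
(1,2)X 2/2 ✓
(1,3)X 3/3 ✓
(1,4)X 1/2 ✓
(2,3)X 1/2 ✓
(2,4)O 1/3 ✓
(3,1)O 1/2 ✓
(3,2)X 0/2 ✗
(3,4)O 2/2 ✓
(4,1)O 2/3 ✓
(4,2)O 2/4 ✓
(4,3)O 2/2 ✓
(4,4)O 3/3 ✓
(5,1)X 1/2 ✓
(5,2)X 1/2 ✓
(5,4)O 1/1 ✓
Unsatisfied: (3,2) — 1 in total.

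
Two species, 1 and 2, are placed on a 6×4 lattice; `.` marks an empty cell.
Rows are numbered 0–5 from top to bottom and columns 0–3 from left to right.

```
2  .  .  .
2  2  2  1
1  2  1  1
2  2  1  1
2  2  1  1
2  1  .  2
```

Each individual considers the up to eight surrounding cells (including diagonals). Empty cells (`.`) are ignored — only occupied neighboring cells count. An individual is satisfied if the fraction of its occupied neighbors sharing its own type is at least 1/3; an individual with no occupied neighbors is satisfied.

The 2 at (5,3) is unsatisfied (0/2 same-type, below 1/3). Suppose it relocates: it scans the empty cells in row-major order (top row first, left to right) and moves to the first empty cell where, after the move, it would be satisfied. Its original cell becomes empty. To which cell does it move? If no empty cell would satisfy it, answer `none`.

Vacating (5,3). Empty cells in order:
  (0,1): 4/4 same-type → satisfied — stop here.

(0,1)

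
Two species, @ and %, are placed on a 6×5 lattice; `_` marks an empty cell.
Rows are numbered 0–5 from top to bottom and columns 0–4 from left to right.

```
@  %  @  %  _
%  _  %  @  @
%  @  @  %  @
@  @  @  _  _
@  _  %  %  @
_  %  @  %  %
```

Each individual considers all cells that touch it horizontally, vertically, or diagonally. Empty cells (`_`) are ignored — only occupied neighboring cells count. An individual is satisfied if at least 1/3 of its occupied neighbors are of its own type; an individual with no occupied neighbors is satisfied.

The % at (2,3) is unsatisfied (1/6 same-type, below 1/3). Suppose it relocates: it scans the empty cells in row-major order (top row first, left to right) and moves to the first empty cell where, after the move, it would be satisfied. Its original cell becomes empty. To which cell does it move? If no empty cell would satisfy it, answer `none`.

Vacating (2,3). Empty cells in order:
  (0,4): 1/3 same-type → satisfied — stop here.

(0,4)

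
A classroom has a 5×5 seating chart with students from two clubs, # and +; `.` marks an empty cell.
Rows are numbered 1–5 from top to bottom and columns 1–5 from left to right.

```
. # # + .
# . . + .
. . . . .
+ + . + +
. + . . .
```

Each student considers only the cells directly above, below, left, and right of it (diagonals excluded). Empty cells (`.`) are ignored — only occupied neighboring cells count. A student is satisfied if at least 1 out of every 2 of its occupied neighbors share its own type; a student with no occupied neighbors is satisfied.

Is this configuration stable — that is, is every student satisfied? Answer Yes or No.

Yes

(1,2)# 1/1 ok
(1,3)# 1/2 ok
(1,4)+ 1/2 ok
(2,1)# 0/0 ok
(2,4)+ 1/1 ok
(4,1)+ 1/1 ok
(4,2)+ 2/2 ok
(4,4)+ 1/1 ok
(4,5)+ 1/1 ok
(5,2)+ 1/1 ok
All meet the threshold, so the configuration is stable.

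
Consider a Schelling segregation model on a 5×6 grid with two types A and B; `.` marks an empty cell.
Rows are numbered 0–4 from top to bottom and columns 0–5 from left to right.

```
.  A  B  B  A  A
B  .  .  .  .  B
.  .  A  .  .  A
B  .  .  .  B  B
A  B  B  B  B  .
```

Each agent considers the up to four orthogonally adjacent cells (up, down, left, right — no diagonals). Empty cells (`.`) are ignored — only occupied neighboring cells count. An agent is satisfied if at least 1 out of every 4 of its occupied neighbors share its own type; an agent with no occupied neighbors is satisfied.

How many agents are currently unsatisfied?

5

Row 0: (0,1)A 0/1 unhappy · (0,2)B 1/2 ok · (0,3)B 1/2 ok · (0,4)A 1/2 ok · (0,5)A 1/2 ok
Row 1: (1,0)B 0/0 ok · (1,5)B 0/2 unhappy
Row 2: (2,2)A 0/0 ok · (2,5)A 0/2 unhappy
Row 3: (3,0)B 0/1 unhappy · (3,4)B 2/2 ok · (3,5)B 1/2 ok
Row 4: (4,0)A 0/2 unhappy · (4,1)B 1/2 ok · (4,2)B 2/2 ok · (4,3)B 2/2 ok · (4,4)B 2/2 ok
Unsatisfied: (0,1), (1,5), (2,5), (3,0), (4,0) — 5 in total.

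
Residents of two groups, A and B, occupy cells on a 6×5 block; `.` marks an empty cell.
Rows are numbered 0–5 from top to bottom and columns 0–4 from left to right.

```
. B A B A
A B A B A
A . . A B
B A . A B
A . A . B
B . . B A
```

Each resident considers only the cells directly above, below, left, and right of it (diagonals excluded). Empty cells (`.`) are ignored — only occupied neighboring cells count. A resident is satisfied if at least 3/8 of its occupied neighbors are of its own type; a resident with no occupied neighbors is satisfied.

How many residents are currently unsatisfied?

14

Row 0: (0,1)B 1/2 ok · (0,2)A 1/3 unhappy · (0,3)B 1/3 unhappy · (0,4)A 1/2 ok
Row 1: (1,0)A 1/2 ok · (1,1)B 1/3 unhappy · (1,2)A 1/3 unhappy · (1,3)B 1/4 unhappy · (1,4)A 1/3 unhappy
Row 2: (2,0)A 1/2 ok · (2,3)A 1/3 unhappy · (2,4)B 1/3 unhappy
Row 3: (3,0)B 0/3 unhappy · (3,1)A 0/1 unhappy · (3,3)A 1/2 ok · (3,4)B 2/3 ok
Row 4: (4,0)A 0/2 unhappy · (4,2)A 0/0 ok · (4,4)B 1/2 ok
Row 5: (5,0)B 0/1 unhappy · (5,3)B 0/1 unhappy · (5,4)A 0/2 unhappy
Unsatisfied: (0,2), (0,3), (1,1), (1,2), (1,3), (1,4), (2,3), (2,4), (3,0), (3,1), (4,0), (5,0), (5,3), (5,4) — 14 in total.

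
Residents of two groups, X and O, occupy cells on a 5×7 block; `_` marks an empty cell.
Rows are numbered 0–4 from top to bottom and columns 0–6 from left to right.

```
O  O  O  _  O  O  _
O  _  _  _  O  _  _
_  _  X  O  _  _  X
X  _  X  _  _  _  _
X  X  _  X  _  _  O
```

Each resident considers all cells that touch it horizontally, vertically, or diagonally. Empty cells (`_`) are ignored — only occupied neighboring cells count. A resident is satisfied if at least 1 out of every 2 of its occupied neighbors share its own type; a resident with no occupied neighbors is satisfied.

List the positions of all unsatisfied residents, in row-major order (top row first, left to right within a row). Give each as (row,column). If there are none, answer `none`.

(0,0)O 2/2 ✓
(0,1)O 3/3 ✓
(0,2)O 1/1 ✓
(0,4)O 2/2 ✓
(0,5)O 2/2 ✓
(1,0)O 2/2 ✓
(1,4)O 3/3 ✓
(2,2)X 1/2 ✓
(2,3)O 1/3 ✗
(2,6)X 0/0 ✓
(3,0)X 2/2 ✓
(3,2)X 3/4 ✓
(4,0)X 2/2 ✓
(4,1)X 3/3 ✓
(4,3)X 1/1 ✓
(4,6)O 0/0 ✓

(2,3)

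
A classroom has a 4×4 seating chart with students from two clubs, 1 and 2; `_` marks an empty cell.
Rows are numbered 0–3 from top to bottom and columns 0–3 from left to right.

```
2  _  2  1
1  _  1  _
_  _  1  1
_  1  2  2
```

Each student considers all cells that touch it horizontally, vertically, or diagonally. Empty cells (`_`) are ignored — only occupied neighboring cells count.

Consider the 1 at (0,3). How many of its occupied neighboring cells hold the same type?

1

Occupied neighbors of (0,3): (0,2)=2, (1,2)=1.
Same type (1): 1 of 2.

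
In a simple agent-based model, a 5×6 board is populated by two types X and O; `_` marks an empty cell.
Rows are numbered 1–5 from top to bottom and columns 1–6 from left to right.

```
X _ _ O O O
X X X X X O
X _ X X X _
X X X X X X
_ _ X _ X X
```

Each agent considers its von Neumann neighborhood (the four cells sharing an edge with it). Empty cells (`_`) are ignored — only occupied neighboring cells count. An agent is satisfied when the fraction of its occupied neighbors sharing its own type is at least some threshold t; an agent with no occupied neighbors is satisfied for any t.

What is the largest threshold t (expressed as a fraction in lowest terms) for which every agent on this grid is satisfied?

(1,1)X 1/1
(1,4)O 1/2
(1,5)O 2/3
(1,6)O 2/2
(2,1)X 3/3
(2,2)X 2/2
(2,3)X 3/3
(2,4)X 3/4
(2,5)X 2/4
(2,6)O 1/2
(3,1)X 2/2
(3,3)X 3/3
(3,4)X 4/4
(3,5)X 3/3
(4,1)X 2/2
(4,2)X 2/2
(4,3)X 4/4
(4,4)X 3/3
(4,5)X 4/4
(4,6)X 2/2
(5,3)X 1/1
(5,5)X 2/2
(5,6)X 2/2
The smallest same-type fraction is 1/2 at (1,4), which reduces to 1/2. Any threshold above that leaves this agent unsatisfied.

1/2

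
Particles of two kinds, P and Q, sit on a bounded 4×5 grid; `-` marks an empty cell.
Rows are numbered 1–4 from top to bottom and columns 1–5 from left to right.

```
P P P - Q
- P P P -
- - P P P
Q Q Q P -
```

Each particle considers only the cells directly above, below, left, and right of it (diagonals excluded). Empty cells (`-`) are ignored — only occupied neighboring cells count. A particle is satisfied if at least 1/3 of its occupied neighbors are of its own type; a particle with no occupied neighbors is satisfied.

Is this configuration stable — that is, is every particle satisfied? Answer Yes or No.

Yes

Row 1: (1,1)P 1/1 ✓ · (1,2)P 3/3 ✓ · (1,3)P 2/2 ✓ · (1,5)Q 0/0 ✓
Row 2: (2,2)P 2/2 ✓ · (2,3)P 4/4 ✓ · (2,4)P 2/2 ✓
Row 3: (3,3)P 2/3 ✓ · (3,4)P 4/4 ✓ · (3,5)P 1/1 ✓
Row 4: (4,1)Q 1/1 ✓ · (4,2)Q 2/2 ✓ · (4,3)Q 1/3 ✓ · (4,4)P 1/2 ✓
All meet the threshold, so the configuration is stable.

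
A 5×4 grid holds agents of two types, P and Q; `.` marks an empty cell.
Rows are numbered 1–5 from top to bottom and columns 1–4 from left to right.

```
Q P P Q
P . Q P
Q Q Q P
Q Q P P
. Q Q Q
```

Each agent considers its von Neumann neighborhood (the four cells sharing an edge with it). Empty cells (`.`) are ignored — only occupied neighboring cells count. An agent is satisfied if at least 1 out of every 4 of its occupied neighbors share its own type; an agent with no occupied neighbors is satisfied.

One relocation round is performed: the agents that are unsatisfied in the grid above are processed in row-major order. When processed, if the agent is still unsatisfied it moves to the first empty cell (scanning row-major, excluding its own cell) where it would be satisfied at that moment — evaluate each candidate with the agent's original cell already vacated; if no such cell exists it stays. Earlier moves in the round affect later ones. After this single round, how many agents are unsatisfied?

0

Initially unsatisfied (in order): (1,1), (1,4), (2,1).
  (1,1) → (2,2).
  (1,4) → (5,1).
  (2,1) → (1,1).
Resulting grid:
P P P .
. Q Q P
Q Q Q P
Q Q P P
Q Q Q Q
All satisfied now.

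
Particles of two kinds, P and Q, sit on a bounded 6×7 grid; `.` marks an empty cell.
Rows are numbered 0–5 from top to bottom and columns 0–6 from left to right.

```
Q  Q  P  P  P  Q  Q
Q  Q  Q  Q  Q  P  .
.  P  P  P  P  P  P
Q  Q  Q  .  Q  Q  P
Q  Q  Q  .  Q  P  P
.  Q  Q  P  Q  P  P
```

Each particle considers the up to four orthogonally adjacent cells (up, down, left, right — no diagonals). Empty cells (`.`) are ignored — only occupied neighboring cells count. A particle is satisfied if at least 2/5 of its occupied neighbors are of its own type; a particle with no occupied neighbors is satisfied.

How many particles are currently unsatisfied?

(0,0)Q 2/2 satisfied
(0,1)Q 2/3 satisfied
(0,2)P 1/3 not
(0,3)P 2/3 satisfied
(0,4)P 1/3 not
(0,5)Q 1/3 not
(0,6)Q 1/1 satisfied
(1,0)Q 2/2 satisfied
(1,1)Q 3/4 satisfied
(1,2)Q 2/4 satisfied
(1,3)Q 2/4 satisfied
(1,4)Q 1/4 not
(1,5)P 1/3 not
(2,1)P 1/3 not
(2,2)P 2/4 satisfied
(2,3)P 2/3 satisfied
(2,4)P 2/4 satisfied
(2,5)P 3/4 satisfied
(2,6)P 2/2 satisfied
(3,0)Q 2/2 satisfied
(3,1)Q 3/4 satisfied
(3,2)Q 2/3 satisfied
(3,4)Q 2/3 satisfied
(3,5)Q 1/4 not
(3,6)P 2/3 satisfied
(4,0)Q 2/2 satisfied
(4,1)Q 4/4 satisfied
(4,2)Q 3/3 satisfied
(4,4)Q 2/3 satisfied
(4,5)P 2/4 satisfied
(4,6)P 3/3 satisfied
(5,1)Q 2/2 satisfied
(5,2)Q 2/3 satisfied
(5,3)P 0/2 not
(5,4)Q 1/3 not
(5,5)P 2/3 satisfied
(5,6)P 2/2 satisfied
Unsatisfied: (0,2), (0,4), (0,5), (1,4), (1,5), (2,1), (3,5), (5,3), (5,4) — 9 in total.

9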